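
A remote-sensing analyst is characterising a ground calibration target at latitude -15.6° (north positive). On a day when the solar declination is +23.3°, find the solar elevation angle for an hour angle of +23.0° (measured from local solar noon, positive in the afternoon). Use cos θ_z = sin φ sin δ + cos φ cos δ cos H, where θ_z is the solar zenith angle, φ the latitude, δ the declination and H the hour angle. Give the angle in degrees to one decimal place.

cos θ_z = sin φ sin δ + cos φ cos δ cos H = (-0.2689)(0.3955) + (0.9632)(0.9184)(0.9205) = 0.7079.
θ_z = arccos(0.7079) = 44.94°, so the elevation is 90° − 44.94° = 45.06°.

45.1°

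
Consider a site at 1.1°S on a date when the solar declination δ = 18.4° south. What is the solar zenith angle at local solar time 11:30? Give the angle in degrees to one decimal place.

Hour angle H = 15° × (11.5 − 12) = -7.50°.
cos θ_z = sin φ sin δ + cos φ cos δ cos H = (-0.0192)(-0.3156) + (0.9998)(0.9489)(0.9914) = 0.9466.
θ_z = arccos(0.9466) = 18.81°.

18.8°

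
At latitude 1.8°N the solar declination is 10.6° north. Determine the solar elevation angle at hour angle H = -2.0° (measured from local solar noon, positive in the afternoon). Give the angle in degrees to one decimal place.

cos θ_z = sin φ sin δ + cos φ cos δ cos H = (0.0314)(0.1840) + (0.9995)(0.9829)(0.9994) = 0.9876.
θ_z = arccos(0.9876) = 9.03°, so the elevation is 90° − 9.03° = 80.97°.

81.0°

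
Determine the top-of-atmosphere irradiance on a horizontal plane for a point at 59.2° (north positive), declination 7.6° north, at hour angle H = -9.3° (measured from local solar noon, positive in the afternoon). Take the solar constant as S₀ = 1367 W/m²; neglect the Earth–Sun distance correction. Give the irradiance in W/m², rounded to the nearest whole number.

840 W/m²

cos θ_z = sin(59.2°) sin(7.6°) + cos(59.2°) cos(7.6°) cos(-9.30°) = 0.1136 + 0.5009 = 0.6145.
Top-of-atmosphere irradiance = S₀ cos θ_z = 1367 × 0.6145 = 840.02 W/m².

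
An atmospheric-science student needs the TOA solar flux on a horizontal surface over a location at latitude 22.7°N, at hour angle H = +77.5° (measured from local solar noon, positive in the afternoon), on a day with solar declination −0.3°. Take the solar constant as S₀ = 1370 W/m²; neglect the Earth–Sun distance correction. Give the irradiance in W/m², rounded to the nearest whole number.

271 W/m²

With φ = 22.7°, δ = -0.3°, H = 77.50°: sin φ sin δ = -0.0020, cos φ cos δ cos H = 0.1997, so cos θ_z = 0.1977.
Top-of-atmosphere irradiance = S₀ cos θ_z = 1370 × 0.1977 = 270.85 W/m².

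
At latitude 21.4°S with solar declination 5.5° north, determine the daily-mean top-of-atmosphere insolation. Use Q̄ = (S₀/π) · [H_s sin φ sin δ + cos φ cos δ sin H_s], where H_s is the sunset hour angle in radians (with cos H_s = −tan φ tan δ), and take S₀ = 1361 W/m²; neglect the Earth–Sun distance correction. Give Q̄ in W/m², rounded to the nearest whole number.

378 W/m²

−tan φ tan δ = −(-0.3919)(0.0963) = 0.0377; H_s = arccos(0.0377) = 87.84°. In radians, H_s = 1.5331.
H_s sin φ sin δ = 1.5331 × -0.3649 × 0.0958 = -0.0536.
cos φ cos δ sin H_s = 0.9311 × 0.9954 × 0.9993 = 0.9262.
Q̄ = (1361/π) × (-0.0536 + 0.9262) = 433.22 × 0.8726 = 378.03 W/m².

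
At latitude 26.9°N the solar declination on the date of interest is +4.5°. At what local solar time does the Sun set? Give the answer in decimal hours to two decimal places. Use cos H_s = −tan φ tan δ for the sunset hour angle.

cos H_s = −tan(26.9°) · tan(4.5°) = -0.0399, so H_s = arccos(-0.0399) = 92.29°.
Sunset is at 12 + H_s/15 = 12 + 6.153 = 18.153 h local solar time.

18.15 h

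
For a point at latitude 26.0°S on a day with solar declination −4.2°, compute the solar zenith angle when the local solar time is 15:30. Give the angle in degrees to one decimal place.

54.7°

Hour angle H = 15° × (15.5 − 12) = 52.50°.
With φ = -26.0°, δ = -4.2°, H = 52.50°: sin φ sin δ = 0.0321, cos φ cos δ cos H = 0.5457, so cos θ_z = 0.5778.
θ_z = arccos(0.5778) = 54.70°.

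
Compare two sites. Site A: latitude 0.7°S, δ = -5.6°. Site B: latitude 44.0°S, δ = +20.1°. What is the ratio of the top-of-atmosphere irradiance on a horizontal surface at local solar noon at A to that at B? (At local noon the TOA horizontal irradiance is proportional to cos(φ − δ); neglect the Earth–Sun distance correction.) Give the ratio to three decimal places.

2.281

A: cos θ_z = cos(-0.7° − (-5.6°)) = 0.9963.
B: cos θ_z = cos(-44.0° − (20.1°)) = 0.4368.
Ratio A/B = 0.9963 / 0.4368 = 2.2809.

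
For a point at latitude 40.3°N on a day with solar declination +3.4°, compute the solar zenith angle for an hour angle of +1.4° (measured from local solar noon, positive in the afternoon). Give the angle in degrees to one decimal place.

cos θ_z = sin(40.3°) sin(3.4°) + cos(40.3°) cos(3.4°) cos(1.40°) = 0.0384 + 0.7611 = 0.7995.
θ_z = arccos(0.7995) = 36.92°.

36.9°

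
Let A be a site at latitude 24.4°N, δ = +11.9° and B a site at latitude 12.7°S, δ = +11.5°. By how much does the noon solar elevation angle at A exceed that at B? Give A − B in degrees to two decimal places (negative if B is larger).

A: 90° − |24.4 − (11.9)| = 77.50°.
B: 90° − |-12.7 − (11.5)| = 65.80°.
A − B = 77.50 − 65.80 = 11.70°.

+11.70°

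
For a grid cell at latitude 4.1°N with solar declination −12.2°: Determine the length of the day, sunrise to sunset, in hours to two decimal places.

11.88 hours

−tan φ tan δ = −(0.0717)(-0.2162) = 0.0155; H_s = arccos(0.0155) = 89.11°.
Day length = 2 H_s / 15° h⁻¹ = 178.22° / 15 = 11.881 h.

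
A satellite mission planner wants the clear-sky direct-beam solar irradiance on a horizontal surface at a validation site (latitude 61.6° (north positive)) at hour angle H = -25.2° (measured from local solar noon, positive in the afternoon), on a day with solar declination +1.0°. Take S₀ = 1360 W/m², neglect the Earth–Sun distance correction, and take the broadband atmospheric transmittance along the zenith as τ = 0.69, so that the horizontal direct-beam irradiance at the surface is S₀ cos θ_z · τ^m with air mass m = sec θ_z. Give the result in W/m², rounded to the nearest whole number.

264 W/m²

With φ = 61.6°, δ = 1.0°, H = -25.20°: sin φ sin δ = 0.0154, cos φ cos δ cos H = 0.4303, so cos θ_z = 0.4457.
Air mass m = 1/cos θ_z = 1/0.4457 = 2.244; τ^m = 0.69^2.244 = 0.4349.
Surface direct beam = 1360 × 0.4457 × 0.4349 = 263.62 W/m².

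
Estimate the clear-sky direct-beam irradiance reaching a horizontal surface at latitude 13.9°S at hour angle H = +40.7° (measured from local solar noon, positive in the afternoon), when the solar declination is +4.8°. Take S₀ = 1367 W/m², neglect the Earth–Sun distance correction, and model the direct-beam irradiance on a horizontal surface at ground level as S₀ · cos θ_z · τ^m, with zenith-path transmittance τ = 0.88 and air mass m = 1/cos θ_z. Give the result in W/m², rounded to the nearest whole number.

815 W/m²

cos θ_z = sin(-13.9°) sin(4.8°) + cos(-13.9°) cos(4.8°) cos(40.70°) = -0.0201 + 0.7334 = 0.7133.
Air mass m = 1/cos θ_z = 1/0.7133 = 1.402; τ^m = 0.88^1.402 = 0.8359.
Surface direct beam = 1367 × 0.7133 × 0.8359 = 815.07 W/m².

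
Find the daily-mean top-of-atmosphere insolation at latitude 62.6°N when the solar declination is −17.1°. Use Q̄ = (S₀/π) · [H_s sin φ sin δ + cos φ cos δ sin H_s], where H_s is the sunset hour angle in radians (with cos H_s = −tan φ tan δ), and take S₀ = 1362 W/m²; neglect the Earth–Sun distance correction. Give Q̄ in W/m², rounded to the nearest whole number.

−tan φ tan δ = −(1.9292)(-0.3076) = 0.5934; H_s = arccos(0.5934) = 53.60°. In radians, H_s = 0.9355.
H_s sin φ sin δ = 0.9355 × 0.8878 × -0.2940 = -0.2442.
cos φ cos δ sin H_s = 0.4602 × 0.9558 × 0.8049 = 0.3540.
Q̄ = (1362/π) × (-0.2442 + 0.3540) = 433.54 × 0.1098 = 47.60 W/m².

48 W/m²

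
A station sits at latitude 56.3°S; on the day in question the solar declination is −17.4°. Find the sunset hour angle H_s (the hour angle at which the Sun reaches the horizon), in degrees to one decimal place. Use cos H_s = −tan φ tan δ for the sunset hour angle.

−tan φ tan δ = −(-1.4994)(-0.3134) = -0.4699; H_s = arccos(-0.4699) = 118.03°.

118.0°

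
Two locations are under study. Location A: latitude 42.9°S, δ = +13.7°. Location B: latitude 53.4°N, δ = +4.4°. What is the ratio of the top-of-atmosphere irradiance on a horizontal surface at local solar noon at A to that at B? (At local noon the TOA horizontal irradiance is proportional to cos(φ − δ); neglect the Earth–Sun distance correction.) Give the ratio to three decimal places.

A: cos θ_z = cos(-42.9° − (13.7°)) = 0.5505.
B: cos θ_z = cos(53.4° − (4.4°)) = 0.6561.
Ratio A/B = 0.5505 / 0.6561 = 0.8390.

0.839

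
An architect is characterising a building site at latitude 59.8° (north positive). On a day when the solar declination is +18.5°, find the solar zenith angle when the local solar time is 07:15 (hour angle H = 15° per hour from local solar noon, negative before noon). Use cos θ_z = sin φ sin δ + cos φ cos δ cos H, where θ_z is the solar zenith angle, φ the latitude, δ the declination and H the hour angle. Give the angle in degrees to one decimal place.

Hour angle H = 15° × (7.25 − 12) = -71.25°.
cos θ_z = sin(59.8°) sin(18.5°) + cos(59.8°) cos(18.5°) cos(-71.25°) = 0.2742 + 0.1533 = 0.4275.
θ_z = arccos(0.4275) = 64.69°.

64.7°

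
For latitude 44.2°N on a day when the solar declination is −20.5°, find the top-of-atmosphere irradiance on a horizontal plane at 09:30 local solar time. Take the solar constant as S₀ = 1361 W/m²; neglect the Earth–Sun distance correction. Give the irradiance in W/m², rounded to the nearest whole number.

Hour angle H = 15° × (9.5 − 12) = -37.50°.
With φ = 44.2°, δ = -20.5°, H = -37.50°: sin φ sin δ = -0.2442, cos φ cos δ cos H = 0.5327, so cos θ_z = 0.2885.
Top-of-atmosphere irradiance = S₀ cos θ_z = 1361 × 0.2885 = 392.65 W/m².

393 W/m²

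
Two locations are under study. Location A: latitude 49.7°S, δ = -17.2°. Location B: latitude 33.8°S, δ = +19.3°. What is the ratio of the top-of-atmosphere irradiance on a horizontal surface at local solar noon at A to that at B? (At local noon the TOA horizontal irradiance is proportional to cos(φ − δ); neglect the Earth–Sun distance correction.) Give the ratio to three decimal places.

A: cos θ_z = cos(-49.7° − (-17.2°)) = 0.8434.
B: cos θ_z = cos(-33.8° − (19.3°)) = 0.6004.
Ratio A/B = 0.8434 / 0.6004 = 1.4047.

1.405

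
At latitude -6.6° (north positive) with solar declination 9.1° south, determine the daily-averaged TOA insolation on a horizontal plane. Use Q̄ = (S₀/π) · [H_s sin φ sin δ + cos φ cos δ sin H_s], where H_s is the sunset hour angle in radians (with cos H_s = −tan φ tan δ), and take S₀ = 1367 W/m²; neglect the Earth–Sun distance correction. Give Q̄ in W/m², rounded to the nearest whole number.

439 W/m²

−tan φ tan δ = −(-0.1157)(-0.1602) = -0.0185; H_s = arccos(-0.0185) = 91.06°. In radians, H_s = 1.5893.
H_s sin φ sin δ = 1.5893 × -0.1149 × -0.1582 = 0.0289.
cos φ cos δ sin H_s = 0.9934 × 0.9874 × 0.9998 = 0.9807.
Q̄ = (1367/π) × (0.0289 + 0.9807) = 435.13 × 1.0096 = 439.31 W/m².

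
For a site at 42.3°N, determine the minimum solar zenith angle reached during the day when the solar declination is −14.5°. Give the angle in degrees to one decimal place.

56.8°

At local solar noon the hour angle is zero, so the zenith angle is |φ − δ| = |42.3° − (-14.5°)| = 56.8°.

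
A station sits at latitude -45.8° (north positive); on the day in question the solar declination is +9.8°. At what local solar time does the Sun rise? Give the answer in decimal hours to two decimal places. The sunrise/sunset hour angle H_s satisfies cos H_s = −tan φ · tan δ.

cos H_s = −tan(-45.8°) · tan(9.8°) = 0.1776, so H_s = arccos(0.1776) = 79.77°.
Sunrise is at 12 − H_s/15 = 12 − 5.318 = 6.682 h local solar time.

6.68 h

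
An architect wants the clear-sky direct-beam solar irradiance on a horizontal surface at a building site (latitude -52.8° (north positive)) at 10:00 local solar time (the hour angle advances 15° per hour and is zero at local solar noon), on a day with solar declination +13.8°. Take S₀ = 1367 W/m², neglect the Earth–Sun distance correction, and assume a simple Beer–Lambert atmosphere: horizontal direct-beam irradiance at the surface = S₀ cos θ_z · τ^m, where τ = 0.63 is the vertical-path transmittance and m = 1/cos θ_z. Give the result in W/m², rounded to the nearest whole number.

102 W/m²

Hour angle H = 15° × (10 − 12) = -30.00°.
cos θ_z = sin(-52.8°) sin(13.8°) + cos(-52.8°) cos(13.8°) cos(-30.00°) = -0.1900 + 0.5085 = 0.3185.
Air mass m = 1/cos θ_z = 1/0.3185 = 3.140; τ^m = 0.63^3.140 = 0.2344.
Surface direct beam = 1367 × 0.3185 × 0.2344 = 102.06 W/m².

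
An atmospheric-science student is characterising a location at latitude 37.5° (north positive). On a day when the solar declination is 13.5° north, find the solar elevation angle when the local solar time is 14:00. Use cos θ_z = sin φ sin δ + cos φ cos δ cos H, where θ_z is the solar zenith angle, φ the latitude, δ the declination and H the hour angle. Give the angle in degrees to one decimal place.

54.1°

Hour angle H = 15° × (14 − 12) = 30.00°.
With φ = 37.5°, δ = 13.5°, H = 30.00°: sin φ sin δ = 0.1421, cos φ cos δ cos H = 0.6681, so cos θ_z = 0.8102.
θ_z = arccos(0.8102) = 35.88°, so the elevation is 90° − 35.88° = 54.12°.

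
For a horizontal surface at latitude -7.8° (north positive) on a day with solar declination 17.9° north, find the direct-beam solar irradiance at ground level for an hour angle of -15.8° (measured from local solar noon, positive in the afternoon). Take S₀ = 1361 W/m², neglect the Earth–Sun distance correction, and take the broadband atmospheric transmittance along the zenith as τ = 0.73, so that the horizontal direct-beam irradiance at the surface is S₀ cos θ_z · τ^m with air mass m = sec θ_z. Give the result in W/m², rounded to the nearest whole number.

With φ = -7.8°, δ = 17.9°, H = -15.80°: sin φ sin δ = -0.0417, cos φ cos δ cos H = 0.9072, so cos θ_z = 0.8655.
Air mass m = 1/cos θ_z = 1/0.8655 = 1.155; τ^m = 0.73^1.155 = 0.6952.
Surface direct beam = 1361 × 0.8655 × 0.6952 = 818.91 W/m².

819 W/m²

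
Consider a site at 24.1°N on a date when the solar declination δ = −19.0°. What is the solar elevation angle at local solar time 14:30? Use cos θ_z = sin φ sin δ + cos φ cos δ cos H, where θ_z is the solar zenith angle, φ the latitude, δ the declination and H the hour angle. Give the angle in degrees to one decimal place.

33.5°

Hour angle H = 15° × (14.5 − 12) = 37.50°.
cos θ_z = sin(24.1°) sin(-19.0°) + cos(24.1°) cos(-19.0°) cos(37.50°) = -0.1329 + 0.6847 = 0.5518.
θ_z = arccos(0.5518) = 56.51°, so the elevation is 90° − 56.51° = 33.49°.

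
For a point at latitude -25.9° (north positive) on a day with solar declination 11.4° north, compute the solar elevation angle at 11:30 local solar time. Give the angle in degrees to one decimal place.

Hour angle H = 15° × (11.5 − 12) = -7.50°.
With φ = -25.9°, δ = 11.4°, H = -7.50°: sin φ sin δ = -0.0863, cos φ cos δ cos H = 0.8743, so cos θ_z = 0.7880.
θ_z = arccos(0.7880) = 38.00°, so the elevation is 90° − 38.00° = 52.00°.

52.0°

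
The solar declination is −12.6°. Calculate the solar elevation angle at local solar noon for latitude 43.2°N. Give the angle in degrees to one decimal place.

At local solar noon the hour angle is zero, so the elevation is 90° − |φ − δ| = 90° − |43.2° − (-12.6°)| = 90° − 55.8° = 34.2°.

34.2°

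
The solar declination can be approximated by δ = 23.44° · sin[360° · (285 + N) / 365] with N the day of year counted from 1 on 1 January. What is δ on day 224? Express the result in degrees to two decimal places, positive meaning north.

+14.42°

360 × (285 + 224) / 365 = 502.027°; sin(502.027°) = 0.6153.
δ = 23.44 × 0.6153 = 14.423° ≈ +14.42°.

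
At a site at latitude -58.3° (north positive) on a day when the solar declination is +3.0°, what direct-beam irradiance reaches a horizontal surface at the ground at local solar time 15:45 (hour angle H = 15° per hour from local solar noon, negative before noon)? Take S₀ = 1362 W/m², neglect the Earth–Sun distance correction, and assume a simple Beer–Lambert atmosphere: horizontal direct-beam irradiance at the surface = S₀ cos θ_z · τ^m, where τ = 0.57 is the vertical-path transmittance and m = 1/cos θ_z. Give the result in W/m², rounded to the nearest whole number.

35 W/m²

Hour angle H = 15° × (15.75 − 12) = 56.25°.
cos θ_z = sin φ sin δ + cos φ cos δ cos H = (-0.8508)(0.0523) + (0.5255)(0.9986)(0.5556) = 0.2471.
Air mass m = 1/cos θ_z = 1/0.2471 = 4.047; τ^m = 0.57^4.047 = 0.1028.
Surface direct beam = 1362 × 0.2471 × 0.1028 = 34.60 W/m².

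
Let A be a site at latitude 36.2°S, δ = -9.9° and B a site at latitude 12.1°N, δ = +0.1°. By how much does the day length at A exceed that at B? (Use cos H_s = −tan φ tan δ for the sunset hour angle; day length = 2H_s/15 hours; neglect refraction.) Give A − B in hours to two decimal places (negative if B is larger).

A: H_s = arccos(−tan -36.2° · tan -9.9°) = 97.34°, so 2H_s/15 = 12.9787 h.
B: H_s = arccos(−tan 12.1° · tan 0.1°) = 90.02°, so 2H_s/15 = 12.0027 h.
A − B = 12.9787 − 12.0027 = 0.9760 h.

+0.98 h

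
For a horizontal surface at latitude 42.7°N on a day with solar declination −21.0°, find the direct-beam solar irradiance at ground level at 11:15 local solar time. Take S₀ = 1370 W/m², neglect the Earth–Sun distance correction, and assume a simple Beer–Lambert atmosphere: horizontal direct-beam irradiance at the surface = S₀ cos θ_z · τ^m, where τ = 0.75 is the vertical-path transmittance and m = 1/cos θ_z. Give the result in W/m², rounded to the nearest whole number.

Hour angle H = 15° × (11.25 − 12) = -11.25°.
cos θ_z = sin φ sin δ + cos φ cos δ cos H = (0.6782)(-0.3584) + (0.7349)(0.9336)(0.9808) = 0.4299.
Air mass m = 1/cos θ_z = 1/0.4299 = 2.326; τ^m = 0.75^2.326 = 0.5121.
Surface direct beam = 1370 × 0.4299 × 0.5121 = 301.61 W/m².

302 W/m²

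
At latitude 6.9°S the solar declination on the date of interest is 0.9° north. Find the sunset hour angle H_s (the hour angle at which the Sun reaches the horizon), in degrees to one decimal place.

89.9°

cos H_s = −tan(-6.9°) · tan(0.9°) = 0.0019, so H_s = arccos(0.0019) = 89.89°.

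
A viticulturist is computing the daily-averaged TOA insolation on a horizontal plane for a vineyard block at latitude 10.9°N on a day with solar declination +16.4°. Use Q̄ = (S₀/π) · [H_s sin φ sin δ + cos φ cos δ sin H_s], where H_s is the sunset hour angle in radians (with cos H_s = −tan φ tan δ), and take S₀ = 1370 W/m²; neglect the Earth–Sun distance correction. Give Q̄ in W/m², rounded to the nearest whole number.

448 W/m²

cos H_s = −tan(10.9°) · tan(16.4°) = -0.0567, so H_s = arccos(-0.0567) = 93.25°. In radians, H_s = 1.6275.
H_s sin φ sin δ = 1.6275 × 0.1891 × 0.2823 = 0.0869.
cos φ cos δ sin H_s = 0.9820 × 0.9593 × 0.9984 = 0.9405.
Q̄ = (1370/π) × (0.0869 + 0.9405) = 436.08 × 1.0274 = 448.03 W/m².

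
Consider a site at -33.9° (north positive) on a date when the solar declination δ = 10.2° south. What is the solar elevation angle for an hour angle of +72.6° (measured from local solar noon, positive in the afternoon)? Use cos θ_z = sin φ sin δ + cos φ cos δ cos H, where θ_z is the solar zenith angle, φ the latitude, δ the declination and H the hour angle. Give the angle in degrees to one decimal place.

cos θ_z = sin φ sin δ + cos φ cos δ cos H = (-0.5577)(-0.1771) + (0.8300)(0.9842)(0.2990) = 0.3430.
θ_z = arccos(0.3430) = 69.94°, so the elevation is 90° − 69.94° = 20.06°.

20.1°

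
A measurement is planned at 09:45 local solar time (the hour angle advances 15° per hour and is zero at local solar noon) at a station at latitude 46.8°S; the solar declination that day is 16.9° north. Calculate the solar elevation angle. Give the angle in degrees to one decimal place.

Hour angle H = 15° × (9.75 − 12) = -33.75°.
With φ = -46.8°, δ = 16.9°, H = -33.75°: sin φ sin δ = -0.2119, cos φ cos δ cos H = 0.5446, so cos θ_z = 0.3327.
θ_z = arccos(0.3327) = 70.57°, so the elevation is 90° − 70.57° = 19.43°.

19.4°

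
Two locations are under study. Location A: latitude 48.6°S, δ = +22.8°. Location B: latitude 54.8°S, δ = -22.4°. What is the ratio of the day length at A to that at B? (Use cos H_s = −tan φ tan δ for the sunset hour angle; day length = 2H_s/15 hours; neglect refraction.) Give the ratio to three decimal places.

A: H_s = arccos(−tan -48.6° · tan 22.8°) = 61.52°, so 2H_s/15 = 8.2027 h.
B: H_s = arccos(−tan -54.8° · tan -22.4°) = 125.75°, so 2H_s/15 = 16.7667 h.
Ratio A/B = 8.2027 / 16.7667 = 0.4892.

0.489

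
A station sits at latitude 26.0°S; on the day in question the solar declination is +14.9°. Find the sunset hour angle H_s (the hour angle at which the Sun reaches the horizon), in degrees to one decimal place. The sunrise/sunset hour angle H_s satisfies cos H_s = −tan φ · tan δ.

82.5°

−tan φ tan δ = −(-0.4877)(0.2661) = 0.1298; H_s = arccos(0.1298) = 82.54°.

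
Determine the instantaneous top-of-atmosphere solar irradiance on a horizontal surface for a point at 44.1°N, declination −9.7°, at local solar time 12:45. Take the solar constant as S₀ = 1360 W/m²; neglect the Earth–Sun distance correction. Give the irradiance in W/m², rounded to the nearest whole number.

785 W/m²

Hour angle H = 15° × (12.75 − 12) = 11.25°.
With φ = 44.1°, δ = -9.7°, H = 11.25°: sin φ sin δ = -0.1173, cos φ cos δ cos H = 0.6943, so cos θ_z = 0.5770.
Top-of-atmosphere irradiance = S₀ cos θ_z = 1360 × 0.5770 = 784.72 W/m².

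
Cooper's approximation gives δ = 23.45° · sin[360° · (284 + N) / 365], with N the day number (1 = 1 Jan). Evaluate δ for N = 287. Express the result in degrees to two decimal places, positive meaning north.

-9.23°

360 × (284 + 287) / 365 = 563.178°; sin(563.178°) = -0.3936.
δ = 23.45 × -0.3936 = -9.230° ≈ -9.23°.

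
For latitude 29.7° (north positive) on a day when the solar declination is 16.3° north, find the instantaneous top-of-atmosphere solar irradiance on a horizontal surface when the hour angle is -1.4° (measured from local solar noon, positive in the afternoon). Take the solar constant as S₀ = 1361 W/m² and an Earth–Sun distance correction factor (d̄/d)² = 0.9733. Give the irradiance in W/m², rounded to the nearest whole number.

cos θ_z = sin φ sin δ + cos φ cos δ cos H = (0.4955)(0.2807) + (0.8686)(0.9598)(0.9997) = 0.9725.
Top-of-atmosphere irradiance = S₀ (d̄/d)² cos θ_z = 1361 × 0.9733 × 0.9725 = 1288.23 W/m².

1288 W/m²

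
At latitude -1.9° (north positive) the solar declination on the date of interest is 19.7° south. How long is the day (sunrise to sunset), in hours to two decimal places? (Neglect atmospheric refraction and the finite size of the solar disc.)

cos H_s = −tan(-1.9°) · tan(-19.7°) = -0.0119, so H_s = arccos(-0.0119) = 90.68°.
Day length = 2 H_s / 15° h⁻¹ = 181.36° / 15 = 12.091 h.

12.09 hours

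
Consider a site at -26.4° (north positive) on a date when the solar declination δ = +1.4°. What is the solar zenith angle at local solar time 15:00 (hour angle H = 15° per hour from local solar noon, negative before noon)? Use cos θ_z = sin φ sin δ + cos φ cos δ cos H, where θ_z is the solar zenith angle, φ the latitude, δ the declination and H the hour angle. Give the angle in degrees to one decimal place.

Hour angle H = 15° × (15 − 12) = 45.00°.
With φ = -26.4°, δ = 1.4°, H = 45.00°: sin φ sin δ = -0.0109, cos φ cos δ cos H = 0.6332, so cos θ_z = 0.6223.
θ_z = arccos(0.6223) = 51.52°.

51.5°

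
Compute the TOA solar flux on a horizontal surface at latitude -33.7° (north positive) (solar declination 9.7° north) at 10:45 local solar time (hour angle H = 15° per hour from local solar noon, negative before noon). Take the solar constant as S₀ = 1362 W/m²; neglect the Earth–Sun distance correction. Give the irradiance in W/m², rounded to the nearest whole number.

Hour angle H = 15° × (10.75 − 12) = -18.75°.
With φ = -33.7°, δ = 9.7°, H = -18.75°: sin φ sin δ = -0.0935, cos φ cos δ cos H = 0.7765, so cos θ_z = 0.6830.
Top-of-atmosphere irradiance = S₀ cos θ_z = 1362 × 0.6830 = 930.25 W/m².

930 W/m²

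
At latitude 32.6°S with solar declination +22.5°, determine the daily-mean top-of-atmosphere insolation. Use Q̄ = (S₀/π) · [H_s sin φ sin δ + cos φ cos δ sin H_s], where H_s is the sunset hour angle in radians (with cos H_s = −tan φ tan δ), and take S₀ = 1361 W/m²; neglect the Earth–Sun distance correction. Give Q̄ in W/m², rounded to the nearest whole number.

209 W/m²

The sunset hour angle satisfies cos H_s = −tan φ tan δ = 0.2649, giving H_s = 74.64°. In radians, H_s = 1.3027.
H_s sin φ sin δ = 1.3027 × -0.5388 × 0.3827 = -0.2686.
cos φ cos δ sin H_s = 0.8425 × 0.9239 × 0.9643 = 0.7506.
Q̄ = (1361/π) × (-0.2686 + 0.7506) = 433.22 × 0.4820 = 208.81 W/m².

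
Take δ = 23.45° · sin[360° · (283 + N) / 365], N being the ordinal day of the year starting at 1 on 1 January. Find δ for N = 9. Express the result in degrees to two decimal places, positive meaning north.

-22.30°

360 × (283 + 9) / 365 = 288.000°; sin(288.000°) = -0.9511.
δ = 23.45 × -0.9511 = -22.303° ≈ -22.30°.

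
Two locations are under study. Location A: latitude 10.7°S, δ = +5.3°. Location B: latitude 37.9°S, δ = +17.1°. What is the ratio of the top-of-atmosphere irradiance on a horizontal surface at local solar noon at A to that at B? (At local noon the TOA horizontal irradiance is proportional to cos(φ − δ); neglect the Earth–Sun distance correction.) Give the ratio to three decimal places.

1.676

A: cos θ_z = cos(-10.7° − (5.3°)) = 0.9613.
B: cos θ_z = cos(-37.9° − (17.1°)) = 0.5736.
Ratio A/B = 0.9613 / 0.5736 = 1.6759.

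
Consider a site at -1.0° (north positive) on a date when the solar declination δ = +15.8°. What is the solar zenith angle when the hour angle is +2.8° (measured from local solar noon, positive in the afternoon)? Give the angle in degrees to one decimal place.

cos θ_z = sin(-1.0°) sin(15.8°) + cos(-1.0°) cos(15.8°) cos(2.80°) = -0.0048 + 0.9609 = 0.9561.
θ_z = arccos(0.9561) = 17.04°.

17.0°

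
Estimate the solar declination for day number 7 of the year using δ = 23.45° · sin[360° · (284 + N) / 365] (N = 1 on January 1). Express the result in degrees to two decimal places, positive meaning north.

360 × (284 + 7) / 365 = 287.014°; sin(287.014°) = -0.9562.
δ = 23.45 × -0.9562 = -22.423° ≈ -22.42°.

-22.42°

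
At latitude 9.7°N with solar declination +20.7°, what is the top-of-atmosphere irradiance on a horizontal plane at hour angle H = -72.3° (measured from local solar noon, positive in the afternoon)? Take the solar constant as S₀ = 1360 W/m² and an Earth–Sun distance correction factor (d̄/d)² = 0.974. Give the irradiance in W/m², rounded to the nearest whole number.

cos θ_z = sin(9.7°) sin(20.7°) + cos(9.7°) cos(20.7°) cos(-72.30°) = 0.0596 + 0.2803 = 0.3399.
Top-of-atmosphere irradiance = S₀ (d̄/d)² cos θ_z = 1360 × 0.974 × 0.3399 = 450.25 W/m².

450 W/m²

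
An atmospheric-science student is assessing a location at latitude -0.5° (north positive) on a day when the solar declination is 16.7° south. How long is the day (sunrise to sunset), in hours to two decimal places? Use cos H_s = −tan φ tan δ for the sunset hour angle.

12.02 hours

−tan φ tan δ = −(-0.0087)(-0.3000) = -0.0026; H_s = arccos(-0.0026) = 90.15°.
Day length = 2 H_s / 15° h⁻¹ = 180.30° / 15 = 12.020 h.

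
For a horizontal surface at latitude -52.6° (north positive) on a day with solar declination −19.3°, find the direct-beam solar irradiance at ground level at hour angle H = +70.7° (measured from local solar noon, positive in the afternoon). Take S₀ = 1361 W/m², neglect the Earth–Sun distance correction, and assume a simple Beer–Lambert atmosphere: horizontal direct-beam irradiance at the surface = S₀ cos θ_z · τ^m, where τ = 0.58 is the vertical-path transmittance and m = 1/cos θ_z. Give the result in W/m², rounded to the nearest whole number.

184 W/m²

cos θ_z = sin(-52.6°) sin(-19.3°) + cos(-52.6°) cos(-19.3°) cos(70.70°) = 0.2626 + 0.1895 = 0.4521.
Air mass m = 1/cos θ_z = 1/0.4521 = 2.212; τ^m = 0.58^2.212 = 0.2997.
Surface direct beam = 1361 × 0.4521 × 0.2997 = 184.41 W/m².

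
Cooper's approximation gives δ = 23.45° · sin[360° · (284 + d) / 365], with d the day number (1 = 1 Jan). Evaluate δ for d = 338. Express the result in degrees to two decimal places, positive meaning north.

360 × (284 + 338) / 365 = 613.479°; sin(613.479°) = -0.9587.
δ = 23.45 × -0.9587 = -22.482° ≈ -22.48°.

-22.48°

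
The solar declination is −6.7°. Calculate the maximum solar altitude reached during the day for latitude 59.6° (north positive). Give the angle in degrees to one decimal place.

23.7°

At local solar noon the hour angle is zero, so the elevation is 90° − |φ − δ| = 90° − |59.6° − (-6.7°)| = 90° − 66.3° = 23.7°.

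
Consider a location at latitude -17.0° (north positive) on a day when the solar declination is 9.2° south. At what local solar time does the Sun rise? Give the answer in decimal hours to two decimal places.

The sunset hour angle satisfies cos H_s = −tan φ tan δ = -0.0495, giving H_s = 92.84°.
Sunrise is at 12 − H_s/15 = 12 − 6.189 = 5.811 h local solar time.

5.81 h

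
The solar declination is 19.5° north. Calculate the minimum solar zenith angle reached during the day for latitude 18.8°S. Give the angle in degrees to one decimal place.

At local solar noon the hour angle is zero, so the zenith angle is |φ − δ| = |-18.8° − (19.5°)| = 38.3°.

38.3°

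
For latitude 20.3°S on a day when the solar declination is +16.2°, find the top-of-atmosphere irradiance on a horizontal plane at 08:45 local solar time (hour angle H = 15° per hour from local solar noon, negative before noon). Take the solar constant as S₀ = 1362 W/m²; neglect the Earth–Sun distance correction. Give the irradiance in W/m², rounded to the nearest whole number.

677 W/m²

Hour angle H = 15° × (8.75 − 12) = -48.75°.
cos θ_z = sin(-20.3°) sin(16.2°) + cos(-20.3°) cos(16.2°) cos(-48.75°) = -0.0968 + 0.5938 = 0.4970.
Top-of-atmosphere irradiance = S₀ cos θ_z = 1362 × 0.4970 = 676.91 W/m².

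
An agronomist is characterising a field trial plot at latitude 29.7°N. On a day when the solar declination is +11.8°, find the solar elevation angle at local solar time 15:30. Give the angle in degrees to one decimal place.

Hour angle H = 15° × (15.5 − 12) = 52.50°.
cos θ_z = sin(29.7°) sin(11.8°) + cos(29.7°) cos(11.8°) cos(52.50°) = 0.1013 + 0.5176 = 0.6189.
θ_z = arccos(0.6189) = 51.76°, so the elevation is 90° − 51.76° = 38.24°.

38.2°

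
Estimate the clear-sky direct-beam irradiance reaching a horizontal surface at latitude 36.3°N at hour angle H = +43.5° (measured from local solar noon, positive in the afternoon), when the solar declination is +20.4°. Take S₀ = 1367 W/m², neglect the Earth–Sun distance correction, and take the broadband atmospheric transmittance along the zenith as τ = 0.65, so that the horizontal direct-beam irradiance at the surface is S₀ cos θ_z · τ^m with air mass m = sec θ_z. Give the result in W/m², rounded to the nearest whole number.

With φ = 36.3°, δ = 20.4°, H = 43.50°: sin φ sin δ = 0.2064, cos φ cos δ cos H = 0.5479, so cos θ_z = 0.7543.
Air mass m = 1/cos θ_z = 1/0.7543 = 1.326; τ^m = 0.65^1.326 = 0.5648.
Surface direct beam = 1367 × 0.7543 × 0.5648 = 582.38 W/m².

582 W/m²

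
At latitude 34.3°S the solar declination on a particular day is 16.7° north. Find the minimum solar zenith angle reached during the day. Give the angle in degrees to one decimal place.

51.0°

At local solar noon the hour angle is zero, so the zenith angle is |φ − δ| = |-34.3° − (16.7°)| = 51.0°.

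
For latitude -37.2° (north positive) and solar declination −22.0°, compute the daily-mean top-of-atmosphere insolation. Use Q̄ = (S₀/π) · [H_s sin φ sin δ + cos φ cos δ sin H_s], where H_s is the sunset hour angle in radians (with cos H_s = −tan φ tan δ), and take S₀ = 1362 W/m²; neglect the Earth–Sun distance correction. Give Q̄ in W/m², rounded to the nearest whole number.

490 W/m²

−tan φ tan δ = −(-0.7590)(-0.4040) = -0.3066; H_s = arccos(-0.3066) = 107.85°. In radians, H_s = 1.8823.
H_s sin φ sin δ = 1.8823 × -0.6046 × -0.3746 = 0.4263.
cos φ cos δ sin H_s = 0.7965 × 0.9272 × 0.9519 = 0.7030.
Q̄ = (1362/π) × (0.4263 + 0.7030) = 433.54 × 1.1293 = 489.60 W/m².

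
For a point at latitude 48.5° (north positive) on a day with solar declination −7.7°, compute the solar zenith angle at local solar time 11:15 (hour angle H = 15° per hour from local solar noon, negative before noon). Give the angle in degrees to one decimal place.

Hour angle H = 15° × (11.25 − 12) = -11.25°.
cos θ_z = sin(48.5°) sin(-7.7°) + cos(48.5°) cos(-7.7°) cos(-11.25°) = -0.1003 + 0.6440 = 0.5437.
θ_z = arccos(0.5437) = 57.06°.

57.1°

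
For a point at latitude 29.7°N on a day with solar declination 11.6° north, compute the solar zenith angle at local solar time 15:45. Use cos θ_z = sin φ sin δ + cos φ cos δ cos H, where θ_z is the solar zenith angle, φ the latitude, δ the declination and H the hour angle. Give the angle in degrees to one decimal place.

Hour angle H = 15° × (15.75 − 12) = 56.25°.
cos θ_z = sin(29.7°) sin(11.6°) + cos(29.7°) cos(11.6°) cos(56.25°) = 0.0996 + 0.4727 = 0.5723.
θ_z = arccos(0.5723) = 55.09°.

55.1°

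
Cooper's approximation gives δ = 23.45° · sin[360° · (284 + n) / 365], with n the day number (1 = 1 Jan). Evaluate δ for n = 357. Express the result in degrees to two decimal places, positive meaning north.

-23.43°

360 × (284 + 357) / 365 = 632.219°; sin(632.219°) = -0.9993.
δ = 23.45 × -0.9993 = -23.434° ≈ -23.43°.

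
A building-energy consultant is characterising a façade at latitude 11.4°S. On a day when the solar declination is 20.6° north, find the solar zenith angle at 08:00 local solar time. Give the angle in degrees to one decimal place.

Hour angle H = 15° × (8 − 12) = -60.00°.
cos θ_z = sin φ sin δ + cos φ cos δ cos H = (-0.1977)(0.3518) + (0.9803)(0.9361)(0.5000) = 0.3893.
θ_z = arccos(0.3893) = 67.09°.

67.1°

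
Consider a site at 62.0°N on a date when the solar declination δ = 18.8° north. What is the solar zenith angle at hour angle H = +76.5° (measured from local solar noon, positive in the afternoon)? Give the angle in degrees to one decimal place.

With φ = 62.0°, δ = 18.8°, H = 76.50°: sin φ sin δ = 0.2845, cos φ cos δ cos H = 0.1037, so cos θ_z = 0.3882.
θ_z = arccos(0.3882) = 67.16°.

67.2°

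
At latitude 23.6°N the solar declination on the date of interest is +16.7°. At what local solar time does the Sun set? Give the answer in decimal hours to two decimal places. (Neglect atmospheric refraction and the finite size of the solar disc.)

18.50 h

The sunset hour angle satisfies cos H_s = −tan φ tan δ = -0.1311, giving H_s = 97.53°.
Sunset is at 12 + H_s/15 = 12 + 6.502 = 18.502 h local solar time.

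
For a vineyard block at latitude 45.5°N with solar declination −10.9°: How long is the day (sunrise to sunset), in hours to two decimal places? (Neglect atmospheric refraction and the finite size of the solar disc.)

−tan φ tan δ = −(1.0176)(-0.1926) = 0.1960; H_s = arccos(0.1960) = 78.70°.
Day length = 2 H_s / 15° h⁻¹ = 157.40° / 15 = 10.493 h.

10.49 hours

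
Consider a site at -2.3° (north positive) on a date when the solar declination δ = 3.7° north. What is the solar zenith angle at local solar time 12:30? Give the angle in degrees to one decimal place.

Hour angle H = 15° × (12.5 − 12) = 7.50°.
With φ = -2.3°, δ = 3.7°, H = 7.50°: sin φ sin δ = -0.0026, cos φ cos δ cos H = 0.9886, so cos θ_z = 0.9860.
θ_z = arccos(0.9860) = 9.60°.

9.6°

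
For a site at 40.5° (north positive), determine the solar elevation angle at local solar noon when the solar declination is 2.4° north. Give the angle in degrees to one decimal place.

51.9°

At local solar noon the hour angle is zero, so the elevation is 90° − |φ − δ| = 90° − |40.5° − (2.4°)| = 90° − 38.1° = 51.9°.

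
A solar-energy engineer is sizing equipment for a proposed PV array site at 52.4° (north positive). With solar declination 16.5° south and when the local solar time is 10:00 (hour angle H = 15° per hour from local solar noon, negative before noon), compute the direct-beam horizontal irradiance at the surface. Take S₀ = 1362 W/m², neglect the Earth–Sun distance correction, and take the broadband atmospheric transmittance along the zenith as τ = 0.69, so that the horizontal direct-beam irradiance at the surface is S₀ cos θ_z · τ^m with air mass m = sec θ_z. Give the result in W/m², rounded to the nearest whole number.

103 W/m²

Hour angle H = 15° × (10 − 12) = -30.00°.
cos θ_z = sin(52.4°) sin(-16.5°) + cos(52.4°) cos(-16.5°) cos(-30.00°) = -0.2250 + 0.5066 = 0.2816.
Air mass m = 1/cos θ_z = 1/0.2816 = 3.551; τ^m = 0.69^3.551 = 0.2678.
Surface direct beam = 1362 × 0.2816 × 0.2678 = 102.71 W/m².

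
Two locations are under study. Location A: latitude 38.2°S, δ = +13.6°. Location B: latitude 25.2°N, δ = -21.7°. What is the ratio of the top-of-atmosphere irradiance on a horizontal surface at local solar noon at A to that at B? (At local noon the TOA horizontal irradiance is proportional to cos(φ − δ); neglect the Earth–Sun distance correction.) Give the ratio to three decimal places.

0.905

A: cos θ_z = cos(-38.2° − (13.6°)) = 0.6184.
B: cos θ_z = cos(25.2° − (-21.7°)) = 0.6833.
Ratio A/B = 0.6184 / 0.6833 = 0.9050.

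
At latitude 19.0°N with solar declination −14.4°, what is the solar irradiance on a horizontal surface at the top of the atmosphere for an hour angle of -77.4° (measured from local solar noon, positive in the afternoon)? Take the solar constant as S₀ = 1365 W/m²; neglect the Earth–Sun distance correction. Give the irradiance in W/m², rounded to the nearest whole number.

With φ = 19.0°, δ = -14.4°, H = -77.40°: sin φ sin δ = -0.0810, cos φ cos δ cos H = 0.1998, so cos θ_z = 0.1188.
Top-of-atmosphere irradiance = S₀ cos θ_z = 1365 × 0.1188 = 162.16 W/m².

162 W/m²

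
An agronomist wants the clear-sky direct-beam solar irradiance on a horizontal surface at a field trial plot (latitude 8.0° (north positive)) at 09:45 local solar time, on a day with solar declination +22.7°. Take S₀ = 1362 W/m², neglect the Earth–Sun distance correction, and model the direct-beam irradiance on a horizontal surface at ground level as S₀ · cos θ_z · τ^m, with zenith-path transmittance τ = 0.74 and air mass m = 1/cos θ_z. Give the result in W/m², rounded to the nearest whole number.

Hour angle H = 15° × (9.75 − 12) = -33.75°.
With φ = 8.0°, δ = 22.7°, H = -33.75°: sin φ sin δ = 0.0537, cos φ cos δ cos H = 0.7596, so cos θ_z = 0.8133.
Air mass m = 1/cos θ_z = 1/0.8133 = 1.230; τ^m = 0.74^1.230 = 0.6905.
Surface direct beam = 1362 × 0.8133 × 0.6905 = 764.88 W/m².

765 W/m²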